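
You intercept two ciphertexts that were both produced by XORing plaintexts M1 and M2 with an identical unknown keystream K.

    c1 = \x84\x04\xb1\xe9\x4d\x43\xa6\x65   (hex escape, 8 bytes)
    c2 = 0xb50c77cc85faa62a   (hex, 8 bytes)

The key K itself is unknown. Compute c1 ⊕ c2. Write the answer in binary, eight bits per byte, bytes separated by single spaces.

c1 ⊕ c2 = (M1 ⊕ K) ⊕ (M2 ⊕ K) = M1 ⊕ M2 — the shared key cancels under XOR.
84 ^ b5 = 31
04 ^ 0c = 08
b1 ^ 77 = c6
e9 ^ cc = 25
4d ^ 85 = c8
43 ^ fa = b9
a6 ^ a6 = 00
65 ^ 2a = 4f

00110001 00001000 11000110 00100101 11001000 10111001 00000000 01001111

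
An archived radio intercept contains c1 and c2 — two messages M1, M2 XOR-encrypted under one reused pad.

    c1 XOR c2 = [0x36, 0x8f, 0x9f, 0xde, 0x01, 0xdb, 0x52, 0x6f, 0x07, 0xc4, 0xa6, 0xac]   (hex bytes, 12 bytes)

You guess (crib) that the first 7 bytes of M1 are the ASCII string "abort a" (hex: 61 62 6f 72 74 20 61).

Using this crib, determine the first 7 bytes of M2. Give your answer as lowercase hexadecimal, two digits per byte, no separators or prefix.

57edf0ac75fb33

Since c1 ⊕ c2 = M1 ⊕ M2, XORing with the guessed M1 bytes yields the corresponding M2 bytes: M2 = (c1 ⊕ c2) ⊕ M1.
 54 ⊕  97 =  87
143 ⊕  98 = 237
159 ⊕ 111 = 240
222 ⊕ 114 = 172
  1 ⊕ 116 = 117
219 ⊕  32 = 251
 82 ⊕  97 =  51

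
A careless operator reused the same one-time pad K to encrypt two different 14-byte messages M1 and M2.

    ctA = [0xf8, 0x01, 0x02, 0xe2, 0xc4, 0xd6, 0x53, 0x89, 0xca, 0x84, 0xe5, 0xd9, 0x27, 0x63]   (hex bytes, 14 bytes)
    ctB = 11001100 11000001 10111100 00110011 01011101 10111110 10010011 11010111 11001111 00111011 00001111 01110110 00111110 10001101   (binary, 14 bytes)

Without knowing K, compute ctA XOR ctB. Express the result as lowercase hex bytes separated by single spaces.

ctA ⊕ ctB = (M1 ⊕ K) ⊕ (M2 ⊕ K) = M1 ⊕ M2 — the shared key cancels under XOR.
f8 ^ cc = 34
01 ^ c1 = c0
02 ^ bc = be
e2 ^ 33 = d1
c4 ^ 5d = 99
d6 ^ be = 68
53 ^ 93 = c0
89 ^ d7 = 5e
ca ^ cf = 05
84 ^ 3b = bf
e5 ^ 0f = ea
d9 ^ 76 = af
27 ^ 3e = 19
63 ^ 8d = ee

34 c0 be d1 99 68 c0 5e 05 bf ea af 19 ee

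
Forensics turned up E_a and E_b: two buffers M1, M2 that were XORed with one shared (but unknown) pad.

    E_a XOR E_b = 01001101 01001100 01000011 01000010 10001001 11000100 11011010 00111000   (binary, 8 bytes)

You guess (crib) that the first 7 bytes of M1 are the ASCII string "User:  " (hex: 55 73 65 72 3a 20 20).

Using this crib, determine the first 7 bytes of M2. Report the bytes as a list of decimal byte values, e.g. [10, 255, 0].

Since E_a ⊕ E_b = M1 ⊕ M2, XORing with the guessed M1 bytes yields the corresponding M2 bytes: M2 = (E_a ⊕ E_b) ⊕ M1.
01001101 xor 01010101 = 00011000
01001100 xor 01110011 = 00111111
01000011 xor 01100101 = 00100110
01000010 xor 01110010 = 00110000
10001001 xor 00111010 = 10110011
11000100 xor 00100000 = 11100100
11011010 xor 00100000 = 11111010

[24, 63, 38, 48, 179, 228, 250]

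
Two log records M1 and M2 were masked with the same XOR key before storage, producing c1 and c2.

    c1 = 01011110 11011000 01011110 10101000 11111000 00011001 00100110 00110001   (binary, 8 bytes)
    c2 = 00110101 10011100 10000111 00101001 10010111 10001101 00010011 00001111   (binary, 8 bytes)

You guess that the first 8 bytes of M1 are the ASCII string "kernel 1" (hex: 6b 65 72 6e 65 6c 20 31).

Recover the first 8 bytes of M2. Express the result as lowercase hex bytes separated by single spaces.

00 21 ab ef 0a f8 15 0f

First, c1 ⊕ c2 = (M1 ⊕ K) ⊕ (M2 ⊕ K) = M1 ⊕ M2, so the key drops out. Then M2 = (M1 ⊕ M2) ⊕ M1 over the first 8 bytes.
byte 0: (5e ⊕ 35) ⊕ 6b = 6b ⊕ 6b = 00
byte 1: (d8 ⊕ 9c) ⊕ 65 = 44 ⊕ 65 = 21
byte 2: (5e ⊕ 87) ⊕ 72 = d9 ⊕ 72 = ab
byte 3: (a8 ⊕ 29) ⊕ 6e = 81 ⊕ 6e = ef
byte 4: (f8 ⊕ 97) ⊕ 65 = 6f ⊕ 65 = 0a
byte 5: (19 ⊕ 8d) ⊕ 6c = 94 ⊕ 6c = f8
byte 6: (26 ⊕ 13) ⊕ 20 = 35 ⊕ 20 = 15
byte 7: (31 ⊕ 0f) ⊕ 31 = 3e ⊕ 31 = 0f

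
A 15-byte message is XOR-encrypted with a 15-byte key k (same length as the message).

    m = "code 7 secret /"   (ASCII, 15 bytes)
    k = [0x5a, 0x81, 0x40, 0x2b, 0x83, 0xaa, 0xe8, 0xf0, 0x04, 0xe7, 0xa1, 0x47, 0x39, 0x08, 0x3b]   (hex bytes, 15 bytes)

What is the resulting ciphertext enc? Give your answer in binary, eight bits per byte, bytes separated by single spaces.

byte 0:  99 ⊕  90 =  57
byte 1: 111 ⊕ 129 = 238
byte 2: 100 ⊕  64 =  36
byte 3: 101 ⊕  43 =  78
byte 4:  32 ⊕ 131 = 163
byte 5:  55 ⊕ 170 = 157
byte 6:  32 ⊕ 232 = 200
byte 7: 115 ⊕ 240 = 131
byte 8: 101 ⊕   4 =  97
byte 9:  99 ⊕ 231 = 132
byte 10: 114 ⊕ 161 = 211
byte 11: 101 ⊕  71 =  34
byte 12: 116 ⊕  57 =  77
byte 13:  32 ⊕   8 =  40
byte 14:  47 ⊕  59 =  20

00111001 11101110 00100100 01001110 10100011 10011101 11001000 10000011 01100001 10000100 11010011 00100010 01001101 00101000 00010100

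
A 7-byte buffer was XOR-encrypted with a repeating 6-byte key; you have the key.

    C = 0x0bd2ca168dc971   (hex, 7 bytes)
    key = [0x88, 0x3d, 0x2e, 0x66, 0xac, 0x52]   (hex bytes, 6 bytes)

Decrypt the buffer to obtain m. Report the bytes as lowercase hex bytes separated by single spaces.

The 6-byte key repeats, so the effective keystream is 88 3d 2e 66 ac 52 88.
byte 0: 0b ⊕ 88 = 83
byte 1: d2 ⊕ 3d = ef
byte 2: ca ⊕ 2e = e4
byte 3: 16 ⊕ 66 = 70
byte 4: 8d ⊕ ac = 21
byte 5: c9 ⊕ 52 = 9b
byte 6: 71 ⊕ 88 = f9

83 ef e4 70 21 9b f9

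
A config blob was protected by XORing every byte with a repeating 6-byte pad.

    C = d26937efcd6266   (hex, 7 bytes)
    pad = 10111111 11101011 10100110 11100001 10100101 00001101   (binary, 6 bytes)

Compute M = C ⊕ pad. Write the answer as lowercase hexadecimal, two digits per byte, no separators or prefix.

The 6-byte key repeats, so the effective keystream is bf eb a6 e1 a5 0d bf.
byte 0: 210 ^ 191 = 109
byte 1: 105 ^ 235 = 130
byte 2:  55 ^ 166 = 145
byte 3: 239 ^ 225 =  14
byte 4: 205 ^ 165 = 104
byte 5:  98 ^  13 = 111
byte 6: 102 ^ 191 = 217

6d82910e686fd9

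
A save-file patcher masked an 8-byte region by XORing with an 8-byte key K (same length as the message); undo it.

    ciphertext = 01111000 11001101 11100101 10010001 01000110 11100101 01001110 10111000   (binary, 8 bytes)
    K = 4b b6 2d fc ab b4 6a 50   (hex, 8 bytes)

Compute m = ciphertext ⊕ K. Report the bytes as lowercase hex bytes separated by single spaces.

33 7b c8 6d ed 51 24 e8

XOR is its own inverse, so applying the key byte-wise gives the result directly.
78 ^ 4b = 33
cd ^ b6 = 7b
e5 ^ 2d = c8
91 ^ fc = 6d
46 ^ ab = ed
e5 ^ b4 = 51
4e ^ 6a = 24
b8 ^ 50 = e8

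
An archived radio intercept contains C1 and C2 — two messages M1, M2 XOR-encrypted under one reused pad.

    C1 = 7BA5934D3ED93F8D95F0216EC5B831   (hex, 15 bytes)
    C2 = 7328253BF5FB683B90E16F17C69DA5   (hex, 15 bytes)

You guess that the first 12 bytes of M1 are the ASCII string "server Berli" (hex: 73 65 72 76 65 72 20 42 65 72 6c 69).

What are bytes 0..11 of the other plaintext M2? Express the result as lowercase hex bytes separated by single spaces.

7b e8 c4 00 ae 50 77 f4 60 63 22 10

First, C1 ⊕ C2 = (M1 ⊕ K) ⊕ (M2 ⊕ K) = M1 ⊕ M2, so the key drops out. Then M2 = (M1 ⊕ M2) ⊕ M1 over the first 12 bytes.
byte 0: (7b ^ 73) ^ 73 = 08 ^ 73 = 7b
byte 1: (a5 ^ 28) ^ 65 = 8d ^ 65 = e8
byte 2: (93 ^ 25) ^ 72 = b6 ^ 72 = c4
byte 3: (4d ^ 3b) ^ 76 = 76 ^ 76 = 00
byte 4: (3e ^ f5) ^ 65 = cb ^ 65 = ae
byte 5: (d9 ^ fb) ^ 72 = 22 ^ 72 = 50
byte 6: (3f ^ 68) ^ 20 = 57 ^ 20 = 77
byte 7: (8d ^ 3b) ^ 42 = b6 ^ 42 = f4
byte 8: (95 ^ 90) ^ 65 = 05 ^ 65 = 60
byte 9: (f0 ^ e1) ^ 72 = 11 ^ 72 = 63
byte 10: (21 ^ 6f) ^ 6c = 4e ^ 6c = 22
byte 11: (6e ^ 17) ^ 69 = 79 ^ 69 = 10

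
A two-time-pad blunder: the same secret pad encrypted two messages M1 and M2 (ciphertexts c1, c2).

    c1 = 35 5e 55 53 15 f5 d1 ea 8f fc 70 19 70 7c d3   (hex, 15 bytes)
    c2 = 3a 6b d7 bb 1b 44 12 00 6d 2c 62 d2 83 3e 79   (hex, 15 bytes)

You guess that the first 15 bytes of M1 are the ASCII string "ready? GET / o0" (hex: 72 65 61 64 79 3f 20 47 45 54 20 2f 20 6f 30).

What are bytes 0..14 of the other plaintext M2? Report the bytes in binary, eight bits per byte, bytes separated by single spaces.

First, c1 ⊕ c2 = (M1 ⊕ K) ⊕ (M2 ⊕ K) = M1 ⊕ M2, so the key drops out. Then M2 = (M1 ⊕ M2) ⊕ M1 over the first 15 bytes.
byte 0: (35 ^ 3a) ^ 72 = 0f ^ 72 = 7d
byte 1: (5e ^ 6b) ^ 65 = 35 ^ 65 = 50
byte 2: (55 ^ d7) ^ 61 = 82 ^ 61 = e3
byte 3: (53 ^ bb) ^ 64 = e8 ^ 64 = 8c
byte 4: (15 ^ 1b) ^ 79 = 0e ^ 79 = 77
byte 5: (f5 ^ 44) ^ 3f = b1 ^ 3f = 8e
byte 6: (d1 ^ 12) ^ 20 = c3 ^ 20 = e3
byte 7: (ea ^ 00) ^ 47 = ea ^ 47 = ad
byte 8: (8f ^ 6d) ^ 45 = e2 ^ 45 = a7
byte 9: (fc ^ 2c) ^ 54 = d0 ^ 54 = 84
byte 10: (70 ^ 62) ^ 20 = 12 ^ 20 = 32
byte 11: (19 ^ d2) ^ 2f = cb ^ 2f = e4
byte 12: (70 ^ 83) ^ 20 = f3 ^ 20 = d3
byte 13: (7c ^ 3e) ^ 6f = 42 ^ 6f = 2d
byte 14: (d3 ^ 79) ^ 30 = aa ^ 30 = 9a

01111101 01010000 11100011 10001100 01110111 10001110 11100011 10101101 10100111 10000100 00110010 11100100 11010011 00101101 10011010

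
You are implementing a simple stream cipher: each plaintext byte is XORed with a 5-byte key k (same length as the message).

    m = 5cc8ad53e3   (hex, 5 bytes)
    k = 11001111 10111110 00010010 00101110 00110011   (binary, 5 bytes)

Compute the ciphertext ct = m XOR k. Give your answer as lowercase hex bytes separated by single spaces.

93 76 bf 7d d0

01011100 ⊕ 11001111 = 10010011
11001000 ⊕ 10111110 = 01110110
10101101 ⊕ 00010010 = 10111111
01010011 ⊕ 00101110 = 01111101
11100011 ⊕ 00110011 = 11010000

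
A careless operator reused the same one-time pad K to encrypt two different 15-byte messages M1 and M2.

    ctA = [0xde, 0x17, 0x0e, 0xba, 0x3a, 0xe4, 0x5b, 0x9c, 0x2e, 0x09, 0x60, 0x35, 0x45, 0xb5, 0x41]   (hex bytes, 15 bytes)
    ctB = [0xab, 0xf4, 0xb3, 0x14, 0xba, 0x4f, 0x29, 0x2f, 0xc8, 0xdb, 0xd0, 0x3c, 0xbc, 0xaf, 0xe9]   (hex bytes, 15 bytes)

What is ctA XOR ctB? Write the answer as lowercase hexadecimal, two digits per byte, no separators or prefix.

ctA ⊕ ctB = (M1 ⊕ K) ⊕ (M2 ⊕ K) = M1 ⊕ M2 — the shared key cancels under XOR.
de ^ ab = 75
17 ^ f4 = e3
0e ^ b3 = bd
ba ^ 14 = ae
3a ^ ba = 80
e4 ^ 4f = ab
5b ^ 29 = 72
9c ^ 2f = b3
2e ^ c8 = e6
09 ^ db = d2
60 ^ d0 = b0
35 ^ 3c = 09
45 ^ bc = f9
b5 ^ af = 1a
41 ^ e9 = a8

75e3bdae80ab72b3e6d2b009f91aa8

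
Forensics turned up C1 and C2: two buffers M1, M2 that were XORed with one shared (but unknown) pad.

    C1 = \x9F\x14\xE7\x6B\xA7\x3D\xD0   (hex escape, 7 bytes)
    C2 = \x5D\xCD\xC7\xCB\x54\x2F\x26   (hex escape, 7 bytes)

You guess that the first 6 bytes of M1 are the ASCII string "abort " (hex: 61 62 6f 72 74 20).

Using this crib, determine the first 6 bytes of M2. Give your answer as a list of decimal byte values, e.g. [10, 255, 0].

First, C1 ⊕ C2 = (M1 ⊕ K) ⊕ (M2 ⊕ K) = M1 ⊕ M2, so the key drops out. Then M2 = (M1 ⊕ M2) ⊕ M1 over the first 6 bytes.
byte 0: (9f ⊕ 5d) ⊕ 61 = c2 ⊕ 61 = a3
byte 1: (14 ⊕ cd) ⊕ 62 = d9 ⊕ 62 = bb
byte 2: (e7 ⊕ c7) ⊕ 6f = 20 ⊕ 6f = 4f
byte 3: (6b ⊕ cb) ⊕ 72 = a0 ⊕ 72 = d2
byte 4: (a7 ⊕ 54) ⊕ 74 = f3 ⊕ 74 = 87
byte 5: (3d ⊕ 2f) ⊕ 20 = 12 ⊕ 20 = 32

[163, 187, 79, 210, 135, 50]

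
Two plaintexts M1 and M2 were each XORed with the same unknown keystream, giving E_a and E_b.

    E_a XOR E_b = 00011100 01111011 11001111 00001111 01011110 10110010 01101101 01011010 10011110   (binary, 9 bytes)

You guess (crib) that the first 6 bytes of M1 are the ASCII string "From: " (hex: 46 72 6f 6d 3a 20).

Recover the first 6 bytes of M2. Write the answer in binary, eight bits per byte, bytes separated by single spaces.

Since E_a ⊕ E_b = M1 ⊕ M2, XORing with the guessed M1 bytes yields the corresponding M2 bytes: M2 = (E_a ⊕ E_b) ⊕ M1.
1c XOR 46 = 5a
7b XOR 72 = 09
cf XOR 6f = a0
0f XOR 6d = 62
5e XOR 3a = 64
b2 XOR 20 = 92

01011010 00001001 10100000 01100010 01100100 10010010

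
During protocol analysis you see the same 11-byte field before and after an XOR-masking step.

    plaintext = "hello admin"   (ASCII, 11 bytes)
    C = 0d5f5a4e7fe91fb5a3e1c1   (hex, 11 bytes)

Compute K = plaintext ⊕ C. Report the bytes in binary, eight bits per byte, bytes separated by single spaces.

Since C = plaintext ⊕ K, XORing both sides with plaintext gives K = plaintext ⊕ C.
01101000 XOR 00001101 = 01100101
01100101 XOR 01011111 = 00111010
01101100 XOR 01011010 = 00110110
01101100 XOR 01001110 = 00100010
01101111 XOR 01111111 = 00010000
00100000 XOR 11101001 = 11001001
01100001 XOR 00011111 = 01111110
01100100 XOR 10110101 = 11010001
01101101 XOR 10100011 = 11001110
01101001 XOR 11100001 = 10001000
01101110 XOR 11000001 = 10101111

01100101 00111010 00110110 00100010 00010000 11001001 01111110 11010001 11001110 10001000 10101111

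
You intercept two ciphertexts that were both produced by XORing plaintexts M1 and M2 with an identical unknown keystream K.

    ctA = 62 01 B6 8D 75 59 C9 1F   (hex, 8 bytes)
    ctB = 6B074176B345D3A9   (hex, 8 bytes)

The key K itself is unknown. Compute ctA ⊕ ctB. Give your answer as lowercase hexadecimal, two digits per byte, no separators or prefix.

ctA ⊕ ctB = (M1 ⊕ K) ⊕ (M2 ⊕ K) = M1 ⊕ M2 — the shared key cancels under XOR.
62 ⊕ 6b = 09
01 ⊕ 07 = 06
b6 ⊕ 41 = f7
8d ⊕ 76 = fb
75 ⊕ b3 = c6
59 ⊕ 45 = 1c
c9 ⊕ d3 = 1a
1f ⊕ a9 = b6

0906f7fbc61c1ab6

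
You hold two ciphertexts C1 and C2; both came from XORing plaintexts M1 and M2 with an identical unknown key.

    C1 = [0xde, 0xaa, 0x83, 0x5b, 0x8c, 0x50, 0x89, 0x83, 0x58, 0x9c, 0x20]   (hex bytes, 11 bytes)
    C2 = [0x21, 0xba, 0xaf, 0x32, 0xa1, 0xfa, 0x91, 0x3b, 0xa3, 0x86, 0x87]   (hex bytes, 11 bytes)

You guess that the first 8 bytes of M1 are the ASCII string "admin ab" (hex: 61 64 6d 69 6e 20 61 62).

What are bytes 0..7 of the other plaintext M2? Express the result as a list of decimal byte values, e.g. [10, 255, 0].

First, C1 ⊕ C2 = (M1 ⊕ K) ⊕ (M2 ⊕ K) = M1 ⊕ M2, so the key drops out. Then M2 = (M1 ⊕ M2) ⊕ M1 over the first 8 bytes.
byte 0: (de XOR 21) XOR 61 = ff XOR 61 = 9e
byte 1: (aa XOR ba) XOR 64 = 10 XOR 64 = 74
byte 2: (83 XOR af) XOR 6d = 2c XOR 6d = 41
byte 3: (5b XOR 32) XOR 69 = 69 XOR 69 = 00
byte 4: (8c XOR a1) XOR 6e = 2d XOR 6e = 43
byte 5: (50 XOR fa) XOR 20 = aa XOR 20 = 8a
byte 6: (89 XOR 91) XOR 61 = 18 XOR 61 = 79
byte 7: (83 XOR 3b) XOR 62 = b8 XOR 62 = da

[158, 116, 65, 0, 67, 138, 121, 218]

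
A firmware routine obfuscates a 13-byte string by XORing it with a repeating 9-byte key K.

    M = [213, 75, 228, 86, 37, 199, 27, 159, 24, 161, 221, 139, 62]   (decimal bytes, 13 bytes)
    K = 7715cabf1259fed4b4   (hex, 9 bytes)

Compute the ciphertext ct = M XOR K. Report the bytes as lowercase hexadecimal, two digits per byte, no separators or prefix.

a25e2ee9379ee54bacd6c84181

The 9-byte key repeats, so the effective keystream is 77 15 ca bf 12 59 fe d4 b4 77 15 ca bf.
byte 0: 213 xor 119 = 162
byte 1:  75 xor  21 =  94
byte 2: 228 xor 202 =  46
byte 3:  86 xor 191 = 233
byte 4:  37 xor  18 =  55
byte 5: 199 xor  89 = 158
byte 6:  27 xor 254 = 229
byte 7: 159 xor 212 =  75
byte 8:  24 xor 180 = 172
byte 9: 161 xor 119 = 214
byte 10: 221 xor  21 = 200
byte 11: 139 xor 202 =  65
byte 12:  62 xor 191 = 129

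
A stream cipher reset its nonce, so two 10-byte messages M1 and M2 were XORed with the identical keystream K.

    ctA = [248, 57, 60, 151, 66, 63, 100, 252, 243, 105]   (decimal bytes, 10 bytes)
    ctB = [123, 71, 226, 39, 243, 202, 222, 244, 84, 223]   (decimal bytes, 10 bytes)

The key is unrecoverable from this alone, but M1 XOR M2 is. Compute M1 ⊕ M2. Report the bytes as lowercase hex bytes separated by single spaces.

83 7e de b0 b1 f5 ba 08 a7 b6

ctA ⊕ ctB = (M1 ⊕ K) ⊕ (M2 ⊕ K) = M1 ⊕ M2 — the shared key cancels under XOR.
byte 0: f8 ⊕ 7b = 83
byte 1: 39 ⊕ 47 = 7e
byte 2: 3c ⊕ e2 = de
byte 3: 97 ⊕ 27 = b0
byte 4: 42 ⊕ f3 = b1
byte 5: 3f ⊕ ca = f5
byte 6: 64 ⊕ de = ba
byte 7: fc ⊕ f4 = 08
byte 8: f3 ⊕ 54 = a7
byte 9: 69 ⊕ df = b6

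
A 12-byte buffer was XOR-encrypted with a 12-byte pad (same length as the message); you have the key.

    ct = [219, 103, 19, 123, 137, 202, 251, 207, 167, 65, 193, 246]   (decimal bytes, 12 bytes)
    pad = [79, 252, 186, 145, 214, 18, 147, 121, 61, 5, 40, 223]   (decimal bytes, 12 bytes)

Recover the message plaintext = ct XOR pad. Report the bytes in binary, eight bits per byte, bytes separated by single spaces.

10010100 10011011 10101001 11101010 01011111 11011000 01101000 10110110 10011010 01000100 11101001 00101001

byte 0: 219 ⊕  79 = 148
byte 1: 103 ⊕ 252 = 155
byte 2:  19 ⊕ 186 = 169
byte 3: 123 ⊕ 145 = 234
byte 4: 137 ⊕ 214 =  95
byte 5: 202 ⊕  18 = 216
byte 6: 251 ⊕ 147 = 104
byte 7: 207 ⊕ 121 = 182
byte 8: 167 ⊕  61 = 154
byte 9:  65 ⊕   5 =  68
byte 10: 193 ⊕  40 = 233
byte 11: 246 ⊕ 223 =  41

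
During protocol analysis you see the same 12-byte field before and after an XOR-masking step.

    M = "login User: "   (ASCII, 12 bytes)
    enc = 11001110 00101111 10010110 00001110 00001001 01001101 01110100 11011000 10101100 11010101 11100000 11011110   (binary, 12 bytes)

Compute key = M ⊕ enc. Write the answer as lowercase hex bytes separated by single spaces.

Since enc = M ⊕ key, XORing both sides with M gives key = M ⊕ enc.
byte 0: 6c XOR ce = a2
byte 1: 6f XOR 2f = 40
byte 2: 67 XOR 96 = f1
byte 3: 69 XOR 0e = 67
byte 4: 6e XOR 09 = 67
byte 5: 20 XOR 4d = 6d
byte 6: 55 XOR 74 = 21
byte 7: 73 XOR d8 = ab
byte 8: 65 XOR ac = c9
byte 9: 72 XOR d5 = a7
byte 10: 3a XOR e0 = da
byte 11: 20 XOR de = fe

a2 40 f1 67 67 6d 21 ab c9 a7 da fe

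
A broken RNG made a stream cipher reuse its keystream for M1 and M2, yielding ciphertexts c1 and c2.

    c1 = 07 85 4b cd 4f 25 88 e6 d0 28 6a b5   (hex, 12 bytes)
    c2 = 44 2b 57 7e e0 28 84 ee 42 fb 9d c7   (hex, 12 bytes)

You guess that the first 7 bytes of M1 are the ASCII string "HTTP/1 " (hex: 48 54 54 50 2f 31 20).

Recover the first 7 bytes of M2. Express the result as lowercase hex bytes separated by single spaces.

First, c1 ⊕ c2 = (M1 ⊕ K) ⊕ (M2 ⊕ K) = M1 ⊕ M2, so the key drops out. Then M2 = (M1 ⊕ M2) ⊕ M1 over the first 7 bytes.
byte 0: (07 xor 44) xor 48 = 43 xor 48 = 0b
byte 1: (85 xor 2b) xor 54 = ae xor 54 = fa
byte 2: (4b xor 57) xor 54 = 1c xor 54 = 48
byte 3: (cd xor 7e) xor 50 = b3 xor 50 = e3
byte 4: (4f xor e0) xor 2f = af xor 2f = 80
byte 5: (25 xor 28) xor 31 = 0d xor 31 = 3c
byte 6: (88 xor 84) xor 20 = 0c xor 20 = 2c

0b fa 48 e3 80 3c 2c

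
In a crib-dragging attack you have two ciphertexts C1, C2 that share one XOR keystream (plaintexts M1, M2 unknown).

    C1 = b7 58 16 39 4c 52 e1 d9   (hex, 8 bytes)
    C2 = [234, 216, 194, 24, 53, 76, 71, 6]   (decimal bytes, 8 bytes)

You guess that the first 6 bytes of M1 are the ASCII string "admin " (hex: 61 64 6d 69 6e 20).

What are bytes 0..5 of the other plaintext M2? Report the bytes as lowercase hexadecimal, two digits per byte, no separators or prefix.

3ce4b948173e

First, C1 ⊕ C2 = (M1 ⊕ K) ⊕ (M2 ⊕ K) = M1 ⊕ M2, so the key drops out. Then M2 = (M1 ⊕ M2) ⊕ M1 over the first 6 bytes.
byte 0: (b7 xor ea) xor 61 = 5d xor 61 = 3c
byte 1: (58 xor d8) xor 64 = 80 xor 64 = e4
byte 2: (16 xor c2) xor 6d = d4 xor 6d = b9
byte 3: (39 xor 18) xor 69 = 21 xor 69 = 48
byte 4: (4c xor 35) xor 6e = 79 xor 6e = 17
byte 5: (52 xor 4c) xor 20 = 1e xor 20 = 3e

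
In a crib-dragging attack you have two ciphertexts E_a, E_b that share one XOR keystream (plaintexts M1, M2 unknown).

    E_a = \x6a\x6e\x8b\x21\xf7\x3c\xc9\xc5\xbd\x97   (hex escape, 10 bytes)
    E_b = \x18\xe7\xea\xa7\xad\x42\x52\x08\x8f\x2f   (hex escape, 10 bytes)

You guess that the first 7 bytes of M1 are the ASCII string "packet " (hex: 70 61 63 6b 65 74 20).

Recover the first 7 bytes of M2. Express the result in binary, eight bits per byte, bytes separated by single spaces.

00000010 11101000 00000010 11101101 00111111 00001010 10111011

First, E_a ⊕ E_b = (M1 ⊕ K) ⊕ (M2 ⊕ K) = M1 ⊕ M2, so the key drops out. Then M2 = (M1 ⊕ M2) ⊕ M1 over the first 7 bytes.
byte 0: (6a ^ 18) ^ 70 = 72 ^ 70 = 02
byte 1: (6e ^ e7) ^ 61 = 89 ^ 61 = e8
byte 2: (8b ^ ea) ^ 63 = 61 ^ 63 = 02
byte 3: (21 ^ a7) ^ 6b = 86 ^ 6b = ed
byte 4: (f7 ^ ad) ^ 65 = 5a ^ 65 = 3f
byte 5: (3c ^ 42) ^ 74 = 7e ^ 74 = 0a
byte 6: (c9 ^ 52) ^ 20 = 9b ^ 20 = bb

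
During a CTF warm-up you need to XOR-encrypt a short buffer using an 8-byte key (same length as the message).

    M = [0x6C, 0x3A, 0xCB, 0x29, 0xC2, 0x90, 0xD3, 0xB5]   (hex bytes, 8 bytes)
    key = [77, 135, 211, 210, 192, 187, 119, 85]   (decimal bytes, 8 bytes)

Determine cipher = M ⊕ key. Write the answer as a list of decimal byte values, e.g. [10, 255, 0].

[33, 189, 24, 251, 2, 43, 164, 224]

108 ^  77 =  33
 58 ^ 135 = 189
203 ^ 211 =  24
 41 ^ 210 = 251
194 ^ 192 =   2
144 ^ 187 =  43
211 ^ 119 = 164
181 ^  85 = 224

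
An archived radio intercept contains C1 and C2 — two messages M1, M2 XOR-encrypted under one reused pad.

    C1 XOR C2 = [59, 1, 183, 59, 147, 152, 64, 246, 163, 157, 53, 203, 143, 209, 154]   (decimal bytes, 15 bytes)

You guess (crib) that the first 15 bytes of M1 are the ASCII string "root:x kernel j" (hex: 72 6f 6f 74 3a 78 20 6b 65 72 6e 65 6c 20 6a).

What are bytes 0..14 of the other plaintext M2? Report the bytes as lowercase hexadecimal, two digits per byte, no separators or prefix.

496ed84fa9e0609dc6ef5baee3f1f0

Since C1 ⊕ C2 = M1 ⊕ M2, XORing with the guessed M1 bytes yields the corresponding M2 bytes: M2 = (C1 ⊕ C2) ⊕ M1.
byte 0: 3b xor 72 = 49
byte 1: 01 xor 6f = 6e
byte 2: b7 xor 6f = d8
byte 3: 3b xor 74 = 4f
byte 4: 93 xor 3a = a9
byte 5: 98 xor 78 = e0
byte 6: 40 xor 20 = 60
byte 7: f6 xor 6b = 9d
byte 8: a3 xor 65 = c6
byte 9: 9d xor 72 = ef
byte 10: 35 xor 6e = 5b
byte 11: cb xor 65 = ae
byte 12: 8f xor 6c = e3
byte 13: d1 xor 20 = f1
byte 14: 9a xor 6a = f0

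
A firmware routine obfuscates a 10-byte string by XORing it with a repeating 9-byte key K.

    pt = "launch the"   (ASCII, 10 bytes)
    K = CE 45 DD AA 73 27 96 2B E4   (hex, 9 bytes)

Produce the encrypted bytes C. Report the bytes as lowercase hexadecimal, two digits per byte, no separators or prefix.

The 9-byte key repeats, so the effective keystream is ce 45 dd aa 73 27 96 2b e4 ce.
byte 0: 6c ⊕ ce = a2
byte 1: 61 ⊕ 45 = 24
byte 2: 75 ⊕ dd = a8
byte 3: 6e ⊕ aa = c4
byte 4: 63 ⊕ 73 = 10
byte 5: 68 ⊕ 27 = 4f
byte 6: 20 ⊕ 96 = b6
byte 7: 74 ⊕ 2b = 5f
byte 8: 68 ⊕ e4 = 8c
byte 9: 65 ⊕ ce = ab

a224a8c4104fb65f8cab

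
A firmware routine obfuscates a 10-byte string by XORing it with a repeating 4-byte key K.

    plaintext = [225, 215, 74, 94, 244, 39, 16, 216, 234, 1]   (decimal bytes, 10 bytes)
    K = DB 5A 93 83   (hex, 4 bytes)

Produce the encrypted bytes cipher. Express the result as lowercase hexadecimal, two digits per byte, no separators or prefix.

3a8dd9dd2f7d835b315b

The 4-byte key repeats, so the effective keystream is db 5a 93 83 db 5a 93 83 db 5a.
byte 0: e1 xor db = 3a
byte 1: d7 xor 5a = 8d
byte 2: 4a xor 93 = d9
byte 3: 5e xor 83 = dd
byte 4: f4 xor db = 2f
byte 5: 27 xor 5a = 7d
byte 6: 10 xor 93 = 83
byte 7: d8 xor 83 = 5b
byte 8: ea xor db = 31
byte 9: 01 xor 5a = 5b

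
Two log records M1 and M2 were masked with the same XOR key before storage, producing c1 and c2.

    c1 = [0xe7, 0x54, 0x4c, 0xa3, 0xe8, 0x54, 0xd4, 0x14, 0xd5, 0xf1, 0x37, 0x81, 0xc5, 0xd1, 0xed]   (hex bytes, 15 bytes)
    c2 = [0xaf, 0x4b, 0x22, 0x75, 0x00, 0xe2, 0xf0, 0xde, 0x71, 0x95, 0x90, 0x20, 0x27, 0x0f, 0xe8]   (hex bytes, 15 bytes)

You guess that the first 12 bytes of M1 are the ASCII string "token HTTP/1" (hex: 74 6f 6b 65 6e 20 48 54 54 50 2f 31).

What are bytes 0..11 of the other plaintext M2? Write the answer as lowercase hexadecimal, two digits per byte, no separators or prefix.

3c7005b386966c9ef0348890

First, c1 ⊕ c2 = (M1 ⊕ K) ⊕ (M2 ⊕ K) = M1 ⊕ M2, so the key drops out. Then M2 = (M1 ⊕ M2) ⊕ M1 over the first 12 bytes.
byte 0: (e7 ^ af) ^ 74 = 48 ^ 74 = 3c
byte 1: (54 ^ 4b) ^ 6f = 1f ^ 6f = 70
byte 2: (4c ^ 22) ^ 6b = 6e ^ 6b = 05
byte 3: (a3 ^ 75) ^ 65 = d6 ^ 65 = b3
byte 4: (e8 ^ 00) ^ 6e = e8 ^ 6e = 86
byte 5: (54 ^ e2) ^ 20 = b6 ^ 20 = 96
byte 6: (d4 ^ f0) ^ 48 = 24 ^ 48 = 6c
byte 7: (14 ^ de) ^ 54 = ca ^ 54 = 9e
byte 8: (d5 ^ 71) ^ 54 = a4 ^ 54 = f0
byte 9: (f1 ^ 95) ^ 50 = 64 ^ 50 = 34
byte 10: (37 ^ 90) ^ 2f = a7 ^ 2f = 88
byte 11: (81 ^ 20) ^ 31 = a1 ^ 31 = 90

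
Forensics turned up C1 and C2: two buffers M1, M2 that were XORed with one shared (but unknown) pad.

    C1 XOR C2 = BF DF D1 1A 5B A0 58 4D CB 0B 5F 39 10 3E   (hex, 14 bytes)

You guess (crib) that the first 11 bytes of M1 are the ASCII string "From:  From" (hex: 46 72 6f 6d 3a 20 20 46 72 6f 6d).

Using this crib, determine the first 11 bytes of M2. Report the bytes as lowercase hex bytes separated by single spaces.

Since C1 ⊕ C2 = M1 ⊕ M2, XORing with the guessed M1 bytes yields the corresponding M2 bytes: M2 = (C1 ⊕ C2) ⊕ M1.
byte 0: 10111111 xor 01000110 = 11111001
byte 1: 11011111 xor 01110010 = 10101101
byte 2: 11010001 xor 01101111 = 10111110
byte 3: 00011010 xor 01101101 = 01110111
byte 4: 01011011 xor 00111010 = 01100001
byte 5: 10100000 xor 00100000 = 10000000
byte 6: 01011000 xor 00100000 = 01111000
byte 7: 01001101 xor 01000110 = 00001011
byte 8: 11001011 xor 01110010 = 10111001
byte 9: 00001011 xor 01101111 = 01100100
byte 10: 01011111 xor 01101101 = 00110010

f9 ad be 77 61 80 78 0b b9 64 32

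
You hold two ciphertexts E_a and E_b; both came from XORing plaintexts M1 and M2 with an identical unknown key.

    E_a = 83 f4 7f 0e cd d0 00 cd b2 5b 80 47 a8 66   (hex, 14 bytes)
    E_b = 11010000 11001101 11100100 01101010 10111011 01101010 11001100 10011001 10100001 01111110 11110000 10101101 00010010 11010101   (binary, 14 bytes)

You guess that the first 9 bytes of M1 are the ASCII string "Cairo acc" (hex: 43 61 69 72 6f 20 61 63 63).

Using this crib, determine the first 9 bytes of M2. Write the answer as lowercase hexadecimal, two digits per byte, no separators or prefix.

First, E_a ⊕ E_b = (M1 ⊕ K) ⊕ (M2 ⊕ K) = M1 ⊕ M2, so the key drops out. Then M2 = (M1 ⊕ M2) ⊕ M1 over the first 9 bytes.
byte 0: (83 ⊕ d0) ⊕ 43 = 53 ⊕ 43 = 10
byte 1: (f4 ⊕ cd) ⊕ 61 = 39 ⊕ 61 = 58
byte 2: (7f ⊕ e4) ⊕ 69 = 9b ⊕ 69 = f2
byte 3: (0e ⊕ 6a) ⊕ 72 = 64 ⊕ 72 = 16
byte 4: (cd ⊕ bb) ⊕ 6f = 76 ⊕ 6f = 19
byte 5: (d0 ⊕ 6a) ⊕ 20 = ba ⊕ 20 = 9a
byte 6: (00 ⊕ cc) ⊕ 61 = cc ⊕ 61 = ad
byte 7: (cd ⊕ 99) ⊕ 63 = 54 ⊕ 63 = 37
byte 8: (b2 ⊕ a1) ⊕ 63 = 13 ⊕ 63 = 70

1058f216199aad3770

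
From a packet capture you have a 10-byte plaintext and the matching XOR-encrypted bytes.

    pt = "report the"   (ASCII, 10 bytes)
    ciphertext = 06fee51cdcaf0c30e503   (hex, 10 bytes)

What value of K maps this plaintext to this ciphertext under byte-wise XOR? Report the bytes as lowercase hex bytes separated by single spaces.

Since ciphertext = pt ⊕ K, XORing both sides with pt gives K = pt ⊕ ciphertext.
byte 0: 114 xor   6 = 116
byte 1: 101 xor 254 = 155
byte 2: 112 xor 229 = 149
byte 3: 111 xor  28 = 115
byte 4: 114 xor 220 = 174
byte 5: 116 xor 175 = 219
byte 6:  32 xor  12 =  44
byte 7: 116 xor  48 =  68
byte 8: 104 xor 229 = 141
byte 9: 101 xor   3 = 102

74 9b 95 73 ae db 2c 44 8d 66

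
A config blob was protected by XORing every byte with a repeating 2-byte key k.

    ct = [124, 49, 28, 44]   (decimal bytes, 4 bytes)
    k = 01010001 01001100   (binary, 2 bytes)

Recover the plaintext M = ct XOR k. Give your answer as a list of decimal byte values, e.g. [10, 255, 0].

[45, 125, 77, 96]

The 2-byte key repeats, so the effective keystream is 51 4c 51 4c.
byte 0: 01111100 ⊕ 01010001 = 00101101
byte 1: 00110001 ⊕ 01001100 = 01111101
byte 2: 00011100 ⊕ 01010001 = 01001101
byte 3: 00101100 ⊕ 01001100 = 01100000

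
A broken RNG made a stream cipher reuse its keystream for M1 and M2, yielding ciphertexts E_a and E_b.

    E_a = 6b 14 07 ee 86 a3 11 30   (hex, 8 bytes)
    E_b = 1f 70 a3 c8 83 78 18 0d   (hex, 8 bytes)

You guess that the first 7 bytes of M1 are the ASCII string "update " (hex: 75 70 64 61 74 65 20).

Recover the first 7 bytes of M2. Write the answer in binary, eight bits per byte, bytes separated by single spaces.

00000001 00010100 11000000 01000111 01110001 10111110 00101001

First, E_a ⊕ E_b = (M1 ⊕ K) ⊕ (M2 ⊕ K) = M1 ⊕ M2, so the key drops out. Then M2 = (M1 ⊕ M2) ⊕ M1 over the first 7 bytes.
byte 0: (6b XOR 1f) XOR 75 = 74 XOR 75 = 01
byte 1: (14 XOR 70) XOR 70 = 64 XOR 70 = 14
byte 2: (07 XOR a3) XOR 64 = a4 XOR 64 = c0
byte 3: (ee XOR c8) XOR 61 = 26 XOR 61 = 47
byte 4: (86 XOR 83) XOR 74 = 05 XOR 74 = 71
byte 5: (a3 XOR 78) XOR 65 = db XOR 65 = be
byte 6: (11 XOR 18) XOR 20 = 09 XOR 20 = 29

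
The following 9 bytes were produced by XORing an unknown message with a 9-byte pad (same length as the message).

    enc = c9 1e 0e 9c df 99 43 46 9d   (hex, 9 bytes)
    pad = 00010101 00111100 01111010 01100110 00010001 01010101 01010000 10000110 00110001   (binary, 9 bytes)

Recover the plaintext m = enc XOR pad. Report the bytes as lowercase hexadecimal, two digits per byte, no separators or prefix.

dc2274facecc13c0ac

byte 0: c9 ⊕ 15 = dc
byte 1: 1e ⊕ 3c = 22
byte 2: 0e ⊕ 7a = 74
byte 3: 9c ⊕ 66 = fa
byte 4: df ⊕ 11 = ce
byte 5: 99 ⊕ 55 = cc
byte 6: 43 ⊕ 50 = 13
byte 7: 46 ⊕ 86 = c0
byte 8: 9d ⊕ 31 = ac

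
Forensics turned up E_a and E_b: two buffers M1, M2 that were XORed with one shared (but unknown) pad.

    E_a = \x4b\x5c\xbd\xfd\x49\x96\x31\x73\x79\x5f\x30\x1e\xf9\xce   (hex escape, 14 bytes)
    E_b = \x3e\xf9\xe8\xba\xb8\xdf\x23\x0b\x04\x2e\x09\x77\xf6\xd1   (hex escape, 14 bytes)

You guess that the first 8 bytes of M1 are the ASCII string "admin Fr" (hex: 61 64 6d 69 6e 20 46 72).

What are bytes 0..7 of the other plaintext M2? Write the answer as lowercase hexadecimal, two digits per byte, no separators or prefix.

First, E_a ⊕ E_b = (M1 ⊕ K) ⊕ (M2 ⊕ K) = M1 ⊕ M2, so the key drops out. Then M2 = (M1 ⊕ M2) ⊕ M1 over the first 8 bytes.
byte 0: (4b ⊕ 3e) ⊕ 61 = 75 ⊕ 61 = 14
byte 1: (5c ⊕ f9) ⊕ 64 = a5 ⊕ 64 = c1
byte 2: (bd ⊕ e8) ⊕ 6d = 55 ⊕ 6d = 38
byte 3: (fd ⊕ ba) ⊕ 69 = 47 ⊕ 69 = 2e
byte 4: (49 ⊕ b8) ⊕ 6e = f1 ⊕ 6e = 9f
byte 5: (96 ⊕ df) ⊕ 20 = 49 ⊕ 20 = 69
byte 6: (31 ⊕ 23) ⊕ 46 = 12 ⊕ 46 = 54
byte 7: (73 ⊕ 0b) ⊕ 72 = 78 ⊕ 72 = 0a

14c1382e9f69540a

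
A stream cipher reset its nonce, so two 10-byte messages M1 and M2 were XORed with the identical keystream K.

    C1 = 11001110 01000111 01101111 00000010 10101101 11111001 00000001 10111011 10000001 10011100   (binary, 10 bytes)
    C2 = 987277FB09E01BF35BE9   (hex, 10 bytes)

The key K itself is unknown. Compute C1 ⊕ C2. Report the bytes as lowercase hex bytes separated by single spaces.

56 35 18 f9 a4 19 1a 48 da 75

C1 ⊕ C2 = (M1 ⊕ K) ⊕ (M2 ⊕ K) = M1 ⊕ M2 — the shared key cancels under XOR.
ce ⊕ 98 = 56
47 ⊕ 72 = 35
6f ⊕ 77 = 18
02 ⊕ fb = f9
ad ⊕ 09 = a4
f9 ⊕ e0 = 19
01 ⊕ 1b = 1a
bb ⊕ f3 = 48
81 ⊕ 5b = da
9c ⊕ e9 = 75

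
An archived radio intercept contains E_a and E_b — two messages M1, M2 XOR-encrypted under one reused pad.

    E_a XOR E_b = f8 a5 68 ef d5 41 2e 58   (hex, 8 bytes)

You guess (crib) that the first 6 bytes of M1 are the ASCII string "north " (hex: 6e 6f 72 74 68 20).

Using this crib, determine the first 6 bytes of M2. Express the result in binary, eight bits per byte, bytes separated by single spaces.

10010110 11001010 00011010 10011011 10111101 01100001

Since E_a ⊕ E_b = M1 ⊕ M2, XORing with the guessed M1 bytes yields the corresponding M2 bytes: M2 = (E_a ⊕ E_b) ⊕ M1.
248 ⊕ 110 = 150
165 ⊕ 111 = 202
104 ⊕ 114 =  26
239 ⊕ 116 = 155
213 ⊕ 104 = 189
 65 ⊕  32 =  97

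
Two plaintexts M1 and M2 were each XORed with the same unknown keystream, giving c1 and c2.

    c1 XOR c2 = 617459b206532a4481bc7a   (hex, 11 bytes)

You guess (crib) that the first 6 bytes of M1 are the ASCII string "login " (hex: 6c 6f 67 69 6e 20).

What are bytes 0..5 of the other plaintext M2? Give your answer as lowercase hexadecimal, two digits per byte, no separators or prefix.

0d1b3edb6873

Since c1 ⊕ c2 = M1 ⊕ M2, XORing with the guessed M1 bytes yields the corresponding M2 bytes: M2 = (c1 ⊕ c2) ⊕ M1.
61 XOR 6c = 0d
74 XOR 6f = 1b
59 XOR 67 = 3e
b2 XOR 69 = db
06 XOR 6e = 68
53 XOR 20 = 73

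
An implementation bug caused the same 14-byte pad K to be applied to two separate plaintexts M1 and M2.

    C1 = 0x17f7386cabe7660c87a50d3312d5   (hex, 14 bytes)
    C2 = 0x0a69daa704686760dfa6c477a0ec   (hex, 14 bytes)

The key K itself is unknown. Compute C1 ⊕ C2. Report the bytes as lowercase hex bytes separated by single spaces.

1d 9e e2 cb af 8f 01 6c 58 03 c9 44 b2 39

C1 ⊕ C2 = (M1 ⊕ K) ⊕ (M2 ⊕ K) = M1 ⊕ M2 — the shared key cancels under XOR.
byte 0: 17 XOR 0a = 1d
byte 1: f7 XOR 69 = 9e
byte 2: 38 XOR da = e2
byte 3: 6c XOR a7 = cb
byte 4: ab XOR 04 = af
byte 5: e7 XOR 68 = 8f
byte 6: 66 XOR 67 = 01
byte 7: 0c XOR 60 = 6c
byte 8: 87 XOR df = 58
byte 9: a5 XOR a6 = 03
byte 10: 0d XOR c4 = c9
byte 11: 33 XOR 77 = 44
byte 12: 12 XOR a0 = b2
byte 13: d5 XOR ec = 39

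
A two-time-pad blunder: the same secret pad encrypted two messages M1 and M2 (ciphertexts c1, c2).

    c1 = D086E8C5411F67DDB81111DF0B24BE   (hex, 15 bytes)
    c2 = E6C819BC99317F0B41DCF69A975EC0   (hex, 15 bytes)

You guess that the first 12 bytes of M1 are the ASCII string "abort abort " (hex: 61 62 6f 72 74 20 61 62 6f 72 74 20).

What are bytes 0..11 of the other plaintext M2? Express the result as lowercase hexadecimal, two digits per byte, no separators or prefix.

572c9e0bac0e79b496bf9365

First, c1 ⊕ c2 = (M1 ⊕ K) ⊕ (M2 ⊕ K) = M1 ⊕ M2, so the key drops out. Then M2 = (M1 ⊕ M2) ⊕ M1 over the first 12 bytes.
byte 0: (d0 ⊕ e6) ⊕ 61 = 36 ⊕ 61 = 57
byte 1: (86 ⊕ c8) ⊕ 62 = 4e ⊕ 62 = 2c
byte 2: (e8 ⊕ 19) ⊕ 6f = f1 ⊕ 6f = 9e
byte 3: (c5 ⊕ bc) ⊕ 72 = 79 ⊕ 72 = 0b
byte 4: (41 ⊕ 99) ⊕ 74 = d8 ⊕ 74 = ac
byte 5: (1f ⊕ 31) ⊕ 20 = 2e ⊕ 20 = 0e
byte 6: (67 ⊕ 7f) ⊕ 61 = 18 ⊕ 61 = 79
byte 7: (dd ⊕ 0b) ⊕ 62 = d6 ⊕ 62 = b4
byte 8: (b8 ⊕ 41) ⊕ 6f = f9 ⊕ 6f = 96
byte 9: (11 ⊕ dc) ⊕ 72 = cd ⊕ 72 = bf
byte 10: (11 ⊕ f6) ⊕ 74 = e7 ⊕ 74 = 93
byte 11: (df ⊕ 9a) ⊕ 20 = 45 ⊕ 20 = 65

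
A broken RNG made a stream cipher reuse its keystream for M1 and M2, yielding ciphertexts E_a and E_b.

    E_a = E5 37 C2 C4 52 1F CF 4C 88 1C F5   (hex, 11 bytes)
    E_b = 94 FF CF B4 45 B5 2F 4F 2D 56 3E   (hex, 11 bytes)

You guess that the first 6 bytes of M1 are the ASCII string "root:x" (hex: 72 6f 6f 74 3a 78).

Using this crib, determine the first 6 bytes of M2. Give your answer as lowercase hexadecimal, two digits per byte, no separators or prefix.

03a762042dd2

First, E_a ⊕ E_b = (M1 ⊕ K) ⊕ (M2 ⊕ K) = M1 ⊕ M2, so the key drops out. Then M2 = (M1 ⊕ M2) ⊕ M1 over the first 6 bytes.
byte 0: (e5 ^ 94) ^ 72 = 71 ^ 72 = 03
byte 1: (37 ^ ff) ^ 6f = c8 ^ 6f = a7
byte 2: (c2 ^ cf) ^ 6f = 0d ^ 6f = 62
byte 3: (c4 ^ b4) ^ 74 = 70 ^ 74 = 04
byte 4: (52 ^ 45) ^ 3a = 17 ^ 3a = 2d
byte 5: (1f ^ b5) ^ 78 = aa ^ 78 = d2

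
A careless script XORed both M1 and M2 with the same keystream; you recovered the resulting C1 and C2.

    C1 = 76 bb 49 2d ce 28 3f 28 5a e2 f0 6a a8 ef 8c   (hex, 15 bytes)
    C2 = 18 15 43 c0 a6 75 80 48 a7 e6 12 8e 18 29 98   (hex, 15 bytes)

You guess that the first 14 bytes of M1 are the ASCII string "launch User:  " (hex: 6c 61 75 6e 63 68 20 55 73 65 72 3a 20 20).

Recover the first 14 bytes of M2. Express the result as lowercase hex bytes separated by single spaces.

02 cf 7f 83 0b 35 9f 35 8e 61 90 de 90 e6

First, C1 ⊕ C2 = (M1 ⊕ K) ⊕ (M2 ⊕ K) = M1 ⊕ M2, so the key drops out. Then M2 = (M1 ⊕ M2) ⊕ M1 over the first 14 bytes.
byte 0: (76 XOR 18) XOR 6c = 6e XOR 6c = 02
byte 1: (bb XOR 15) XOR 61 = ae XOR 61 = cf
byte 2: (49 XOR 43) XOR 75 = 0a XOR 75 = 7f
byte 3: (2d XOR c0) XOR 6e = ed XOR 6e = 83
byte 4: (ce XOR a6) XOR 63 = 68 XOR 63 = 0b
byte 5: (28 XOR 75) XOR 68 = 5d XOR 68 = 35
byte 6: (3f XOR 80) XOR 20 = bf XOR 20 = 9f
byte 7: (28 XOR 48) XOR 55 = 60 XOR 55 = 35
byte 8: (5a XOR a7) XOR 73 = fd XOR 73 = 8e
byte 9: (e2 XOR e6) XOR 65 = 04 XOR 65 = 61
byte 10: (f0 XOR 12) XOR 72 = e2 XOR 72 = 90
byte 11: (6a XOR 8e) XOR 3a = e4 XOR 3a = de
byte 12: (a8 XOR 18) XOR 20 = b0 XOR 20 = 90
byte 13: (ef XOR 29) XOR 20 = c6 XOR 20 = e6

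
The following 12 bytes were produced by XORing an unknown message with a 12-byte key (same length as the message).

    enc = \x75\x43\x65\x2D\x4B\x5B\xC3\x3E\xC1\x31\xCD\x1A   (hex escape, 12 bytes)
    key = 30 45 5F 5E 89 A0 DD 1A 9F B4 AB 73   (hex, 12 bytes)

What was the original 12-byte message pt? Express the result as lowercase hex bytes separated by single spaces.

XOR is its own inverse, so applying the key byte-wise gives the result directly.
117 XOR  48 =  69
 67 XOR  69 =   6
101 XOR  95 =  58
 45 XOR  94 = 115
 75 XOR 137 = 194
 91 XOR 160 = 251
195 XOR 221 =  30
 62 XOR  26 =  36
193 XOR 159 =  94
 49 XOR 180 = 133
205 XOR 171 = 102
 26 XOR 115 = 105

45 06 3a 73 c2 fb 1e 24 5e 85 66 69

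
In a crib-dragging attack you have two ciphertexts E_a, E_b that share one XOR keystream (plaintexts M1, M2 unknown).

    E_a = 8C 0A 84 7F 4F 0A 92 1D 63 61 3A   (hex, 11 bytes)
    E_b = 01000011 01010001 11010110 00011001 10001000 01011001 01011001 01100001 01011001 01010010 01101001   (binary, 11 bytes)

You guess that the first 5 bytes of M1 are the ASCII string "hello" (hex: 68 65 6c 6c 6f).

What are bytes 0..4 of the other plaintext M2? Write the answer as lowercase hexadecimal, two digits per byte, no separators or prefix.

First, E_a ⊕ E_b = (M1 ⊕ K) ⊕ (M2 ⊕ K) = M1 ⊕ M2, so the key drops out. Then M2 = (M1 ⊕ M2) ⊕ M1 over the first 5 bytes.
byte 0: (8c ⊕ 43) ⊕ 68 = cf ⊕ 68 = a7
byte 1: (0a ⊕ 51) ⊕ 65 = 5b ⊕ 65 = 3e
byte 2: (84 ⊕ d6) ⊕ 6c = 52 ⊕ 6c = 3e
byte 3: (7f ⊕ 19) ⊕ 6c = 66 ⊕ 6c = 0a
byte 4: (4f ⊕ 88) ⊕ 6f = c7 ⊕ 6f = a8

a73e3e0aa8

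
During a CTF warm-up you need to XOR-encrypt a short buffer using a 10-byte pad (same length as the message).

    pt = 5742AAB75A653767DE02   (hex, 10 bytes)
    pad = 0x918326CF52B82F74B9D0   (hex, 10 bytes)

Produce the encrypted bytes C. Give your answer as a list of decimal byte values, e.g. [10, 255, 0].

 87 xor 145 = 198
 66 xor 131 = 193
170 xor  38 = 140
183 xor 207 = 120
 90 xor  82 =   8
101 xor 184 = 221
 55 xor  47 =  24
103 xor 116 =  19
222 xor 185 = 103
  2 xor 208 = 210

[198, 193, 140, 120, 8, 221, 24, 19, 103, 210]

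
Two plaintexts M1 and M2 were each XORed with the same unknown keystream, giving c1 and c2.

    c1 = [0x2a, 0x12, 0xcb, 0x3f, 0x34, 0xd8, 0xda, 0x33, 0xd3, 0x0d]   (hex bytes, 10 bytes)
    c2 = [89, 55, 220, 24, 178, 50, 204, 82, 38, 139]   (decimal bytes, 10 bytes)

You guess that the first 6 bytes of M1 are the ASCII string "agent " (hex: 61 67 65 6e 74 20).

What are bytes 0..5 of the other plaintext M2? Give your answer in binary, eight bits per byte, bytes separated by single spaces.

First, c1 ⊕ c2 = (M1 ⊕ K) ⊕ (M2 ⊕ K) = M1 ⊕ M2, so the key drops out. Then M2 = (M1 ⊕ M2) ⊕ M1 over the first 6 bytes.
byte 0: (2a ⊕ 59) ⊕ 61 = 73 ⊕ 61 = 12
byte 1: (12 ⊕ 37) ⊕ 67 = 25 ⊕ 67 = 42
byte 2: (cb ⊕ dc) ⊕ 65 = 17 ⊕ 65 = 72
byte 3: (3f ⊕ 18) ⊕ 6e = 27 ⊕ 6e = 49
byte 4: (34 ⊕ b2) ⊕ 74 = 86 ⊕ 74 = f2
byte 5: (d8 ⊕ 32) ⊕ 20 = ea ⊕ 20 = ca

00010010 01000010 01110010 01001001 11110010 11001010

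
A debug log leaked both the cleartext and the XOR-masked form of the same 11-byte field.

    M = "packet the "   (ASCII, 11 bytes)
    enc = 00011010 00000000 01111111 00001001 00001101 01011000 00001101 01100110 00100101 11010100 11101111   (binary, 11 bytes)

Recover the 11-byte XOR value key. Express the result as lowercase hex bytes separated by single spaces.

6a 61 1c 62 68 2c 2d 12 4d b1 cf

Since enc = M ⊕ key, XORing both sides with M gives key = M ⊕ enc.
byte 0: 70 xor 1a = 6a
byte 1: 61 xor 00 = 61
byte 2: 63 xor 7f = 1c
byte 3: 6b xor 09 = 62
byte 4: 65 xor 0d = 68
byte 5: 74 xor 58 = 2c
byte 6: 20 xor 0d = 2d
byte 7: 74 xor 66 = 12
byte 8: 68 xor 25 = 4d
byte 9: 65 xor d4 = b1
byte 10: 20 xor ef = cf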